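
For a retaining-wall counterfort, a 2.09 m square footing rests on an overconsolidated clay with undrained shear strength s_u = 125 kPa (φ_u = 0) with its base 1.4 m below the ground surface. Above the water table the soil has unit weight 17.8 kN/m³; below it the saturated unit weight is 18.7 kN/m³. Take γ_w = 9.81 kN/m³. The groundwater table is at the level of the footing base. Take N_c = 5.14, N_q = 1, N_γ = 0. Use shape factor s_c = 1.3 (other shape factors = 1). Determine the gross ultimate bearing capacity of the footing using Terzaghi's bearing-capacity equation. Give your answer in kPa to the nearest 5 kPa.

q = γ·D_f = 17.8 × 1.4 = 24.92 kPa.
c·N_c·s_c = 125 × 5.14 × 1.3 = 835.25 kPa
q·N_q = 24.92 × 1 = 24.92 kPa
q_ult = 835.25 + 24.92 = 860.17 kPa.

q_ult ≈ 860 kPa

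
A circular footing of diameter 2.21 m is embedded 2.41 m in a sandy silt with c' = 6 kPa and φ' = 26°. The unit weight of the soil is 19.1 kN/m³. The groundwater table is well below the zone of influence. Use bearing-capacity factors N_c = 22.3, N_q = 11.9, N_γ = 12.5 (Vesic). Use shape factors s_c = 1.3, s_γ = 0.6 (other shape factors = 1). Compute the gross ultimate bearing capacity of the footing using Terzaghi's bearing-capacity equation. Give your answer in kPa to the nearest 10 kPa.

q_ult ≈ 880 kPa

q = γ·D_f = 19.1 × 2.41 = 46.031 kPa.
c·N_c·s_c = 6 × 22.3 × 1.3 = 173.94 kPa
q·N_q = 46.031 × 11.9 = 547.77 kPa
0.5·γ·B·N_γ·s_γ = 0.5 × 19.1 × 2.21 × 12.5 × 0.6 = 158.29 kPa
q_ult = 173.94 + 547.77 + 158.29 = 880 kPa.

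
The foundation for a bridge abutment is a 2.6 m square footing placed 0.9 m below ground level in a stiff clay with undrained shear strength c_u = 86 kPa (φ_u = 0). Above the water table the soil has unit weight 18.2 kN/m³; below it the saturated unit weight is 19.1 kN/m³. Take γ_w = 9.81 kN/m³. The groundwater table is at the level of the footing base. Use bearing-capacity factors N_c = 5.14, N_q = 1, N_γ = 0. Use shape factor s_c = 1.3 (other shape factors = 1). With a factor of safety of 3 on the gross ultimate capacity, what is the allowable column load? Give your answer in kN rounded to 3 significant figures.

q = γ·D_f = 18.2 × 0.9 = 16.38 kPa.
c·N_c·s_c = 86 × 5.14 × 1.3 = 574.65 kPa
q·N_q = 16.38 × 1 = 16.38 kPa
q_ult = 574.65 + 16.38 = 591.03 kPa.
Gross allowable pressure q_all = 591.03 / 3 = 197.01 kPa.
Footing area = 6.76 m², so allowable column load = 197.01 × 6.76 = 1331.8 kN.

P_all ≈ 1330 kN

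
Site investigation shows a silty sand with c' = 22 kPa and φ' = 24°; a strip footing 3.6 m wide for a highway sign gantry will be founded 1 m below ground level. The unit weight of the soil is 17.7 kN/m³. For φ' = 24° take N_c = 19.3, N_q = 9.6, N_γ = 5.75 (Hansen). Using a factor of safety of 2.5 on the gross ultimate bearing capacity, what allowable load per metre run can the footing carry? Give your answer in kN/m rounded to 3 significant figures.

≈ 1120 kN/m

Overburden at base level: q = 17.7 × 1 = 17.7 kPa.
Cohesion term c·N_c = 22 × 19.3 = 424.6 kPa; surcharge term q·N_q = 17.7 × 9.6 = 169.92 kPa; self-weight term 0.5·γ·B·N_γ = 0.5 × 17.7 × 3.6 × 5.75 = 183.19 kPa.
q_ult = 424.6 + 169.92 + 183.19 = 777.71 kPa.
Gross allowable pressure q_all = 777.71 / 2.5 = 311.09 kPa.
Allowable wall load = q_all × B = 311.09 × 3.6 = 1119.9 kN per metre run.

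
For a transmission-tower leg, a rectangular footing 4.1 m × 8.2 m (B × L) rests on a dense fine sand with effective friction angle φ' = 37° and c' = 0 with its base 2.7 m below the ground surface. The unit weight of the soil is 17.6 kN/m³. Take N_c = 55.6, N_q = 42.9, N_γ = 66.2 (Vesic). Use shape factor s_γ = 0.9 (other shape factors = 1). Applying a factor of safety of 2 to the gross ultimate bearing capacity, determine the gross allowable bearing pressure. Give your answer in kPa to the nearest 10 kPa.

q_all ≈ 2090 kPa

Overburden at base level: q = 17.6 × 2.7 = 47.52 kPa.
Surcharge term q·N_q = 47.52 × 42.9 = 2038.6 kPa; self-weight term 0.5·γ·B·N_γ·s_γ = 0.5 × 17.6 × 4.1 × 66.2 × 0.9 = 2149.6 kPa.
q_ult = 2038.6 + 2149.6 = 4188.3 kPa.
q_all = q_ult / FS = 4188.3 / 2 = 2094.1 kPa.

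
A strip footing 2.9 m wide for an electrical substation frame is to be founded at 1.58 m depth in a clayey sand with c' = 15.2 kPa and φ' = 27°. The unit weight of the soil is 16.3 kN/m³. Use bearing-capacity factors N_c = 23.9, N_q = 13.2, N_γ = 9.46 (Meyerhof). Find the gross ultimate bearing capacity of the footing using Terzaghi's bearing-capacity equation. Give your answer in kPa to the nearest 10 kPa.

q = γ·D_f = 16.3 × 1.58 = 25.754 kPa.
c·N_c = 15.2 × 23.9 = 363.28 kPa
q·N_q = 25.754 × 13.2 = 339.95 kPa
0.5·γ·B·N_γ = 0.5 × 16.3 × 2.9 × 9.46 = 223.59 kPa
q_ult = 363.28 + 339.95 + 223.59 = 926.82 kPa.

q_ult ≈ 930 kPa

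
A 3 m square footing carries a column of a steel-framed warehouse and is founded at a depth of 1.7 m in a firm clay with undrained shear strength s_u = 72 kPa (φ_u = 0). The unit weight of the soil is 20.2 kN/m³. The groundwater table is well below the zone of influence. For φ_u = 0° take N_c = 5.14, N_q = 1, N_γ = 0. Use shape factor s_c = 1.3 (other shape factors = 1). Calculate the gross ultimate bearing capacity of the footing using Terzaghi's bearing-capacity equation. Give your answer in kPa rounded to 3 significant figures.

q_ult ≈ 515 kPa

Effective surcharge at the founding depth q = γ·D_f = 20.2 × 1.7 = 34.34 kPa.
q_ult = c·N_c·s_c + q·N_q
     = 72 × 5.14 × 1.3 + 34.34 × 1
     = 481.1 + 34.34 = 515.44 kPa.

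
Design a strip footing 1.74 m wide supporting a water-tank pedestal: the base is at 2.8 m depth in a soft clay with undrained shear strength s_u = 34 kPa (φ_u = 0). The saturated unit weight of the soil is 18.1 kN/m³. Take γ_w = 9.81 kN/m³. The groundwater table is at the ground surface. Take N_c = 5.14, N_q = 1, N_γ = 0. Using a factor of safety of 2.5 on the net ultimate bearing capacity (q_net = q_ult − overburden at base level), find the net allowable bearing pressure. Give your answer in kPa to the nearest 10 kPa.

With the water table at the surface the whole profile is submerged: γ' = 18.1 − 9.81 = 8.29 kN/m³, so q = γ'·D_f = 23.212 kPa.
q_ult = c·N_c + q·N_q
     = 34 × 5.14 + 23.212 × 1
     = 174.76 + 23.212 = 197.97 kPa.
q_net = 197.97 − 23.212 = 174.76 kPa.
q_all(net) = 174.76 / 2.5 = 69.904 kPa.

q_all(net) ≈ 70 kPa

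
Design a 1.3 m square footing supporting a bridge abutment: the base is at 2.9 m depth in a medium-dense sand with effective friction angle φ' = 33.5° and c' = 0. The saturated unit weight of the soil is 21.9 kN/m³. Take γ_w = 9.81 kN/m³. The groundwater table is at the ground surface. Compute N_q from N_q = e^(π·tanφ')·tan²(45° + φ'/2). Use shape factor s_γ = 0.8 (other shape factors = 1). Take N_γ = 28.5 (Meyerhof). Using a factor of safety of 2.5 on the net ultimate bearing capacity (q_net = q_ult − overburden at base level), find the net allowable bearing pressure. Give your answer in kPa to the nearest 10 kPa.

N_q = e^(π·tan33.5°)·tan²(61.75°) = 27.71.
With the water table at the surface the whole profile is submerged: γ' = 21.9 − 9.81 = 12.09 kN/m³, so q = γ'·D_f = 35.061 kPa; the same γ' applies in the ½γBN_γ term.
q_ult = q·N_q + 0.5·γ·B·N_γ·s_γ
     = 35.061 × 27.707 + 0.5 × 12.09 × 1.3 × 28.5 × 0.8
     = 971.45 + 179.17 = 1150.6 kPa.
q_net = 1150.6 − 35.061 = 1115.6 kPa.
q_all(net) = 1115.6 / 2.5 = 446.22 kPa.

q_all(net) ≈ 450 kPa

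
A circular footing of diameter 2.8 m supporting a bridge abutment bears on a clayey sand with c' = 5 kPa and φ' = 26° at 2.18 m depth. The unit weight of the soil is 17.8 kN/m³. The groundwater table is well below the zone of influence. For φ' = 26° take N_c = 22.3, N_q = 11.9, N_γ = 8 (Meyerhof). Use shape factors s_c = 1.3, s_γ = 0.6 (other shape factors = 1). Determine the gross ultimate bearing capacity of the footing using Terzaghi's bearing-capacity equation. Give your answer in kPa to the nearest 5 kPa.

q = γ·D_f = 17.8 × 2.18 = 38.804 kPa.
c·N_c·s_c = 5 × 22.3 × 1.3 = 144.95 kPa
q·N_q = 38.804 × 11.9 = 461.77 kPa
0.5·γ·B·N_γ·s_γ = 0.5 × 17.8 × 2.8 × 8 × 0.6 = 119.62 kPa
q_ult = 144.95 + 461.77 + 119.62 = 726.33 kPa.

q_ult ≈ 725 kPa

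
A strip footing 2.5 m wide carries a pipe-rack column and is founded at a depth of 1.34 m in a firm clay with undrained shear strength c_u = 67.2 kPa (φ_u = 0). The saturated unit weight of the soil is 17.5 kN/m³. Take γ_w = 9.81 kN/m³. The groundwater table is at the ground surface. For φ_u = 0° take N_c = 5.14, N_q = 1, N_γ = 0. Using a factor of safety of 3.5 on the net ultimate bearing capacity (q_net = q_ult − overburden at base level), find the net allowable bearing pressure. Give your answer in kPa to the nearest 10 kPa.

q_all(net) ≈ 100 kPa

γ' = 17.5 − 9.81 = 7.69 kN/m³ (submerged throughout). q = 7.69 × 1.34 = 10.305 kPa.
c·N_c = 67.2 × 5.14 = 345.41 kPa
q·N_q = 10.305 × 1 = 10.305 kPa
q_ult = 345.41 + 10.305 = 355.71 kPa.
q_net = 355.71 − 10.305 = 345.41 kPa.
q_all(net) = 345.41 / 3.5 = 98.688 kPa.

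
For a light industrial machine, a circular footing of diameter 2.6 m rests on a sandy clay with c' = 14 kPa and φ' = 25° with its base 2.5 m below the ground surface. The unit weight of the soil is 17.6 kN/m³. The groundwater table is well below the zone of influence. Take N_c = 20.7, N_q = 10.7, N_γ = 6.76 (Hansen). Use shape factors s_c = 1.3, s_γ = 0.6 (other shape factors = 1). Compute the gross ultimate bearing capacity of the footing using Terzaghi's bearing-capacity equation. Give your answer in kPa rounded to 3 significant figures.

q_ult ≈ 940 kPa

q = γ·D_f = 17.6 × 2.5 = 44 kPa.
c·N_c·s_c = 14 × 20.7 × 1.3 = 376.74 kPa
q·N_q = 44 × 10.7 = 470.8 kPa
0.5·γ·B·N_γ·s_γ = 0.5 × 17.6 × 2.6 × 6.76 × 0.6 = 92.801 kPa
q_ult = 376.74 + 470.8 + 92.801 = 940.34 kPa.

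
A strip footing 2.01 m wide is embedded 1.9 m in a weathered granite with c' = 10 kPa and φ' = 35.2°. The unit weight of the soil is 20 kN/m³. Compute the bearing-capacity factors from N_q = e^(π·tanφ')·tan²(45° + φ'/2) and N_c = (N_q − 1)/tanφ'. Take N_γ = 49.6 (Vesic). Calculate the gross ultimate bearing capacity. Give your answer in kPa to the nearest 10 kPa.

tan35.2° = 0.7054, so N_q = e^(π×0.7054)·tan²(62.6°) = 9.172 × 3.722 = 34.14.
N_c = (34.14 − 1)/tan35.2° = 46.97.
q = γ·D_f = 20 × 1.9 = 38 kPa.
c·N_c = 10 × 46.973 = 469.73 kPa
q·N_q = 38 × 34.136 = 1297.2 kPa
0.5·γ·B·N_γ = 0.5 × 20 × 2.01 × 49.6 = 996.96 kPa
q_ult = 469.73 + 1297.2 + 996.96 = 2763.9 kPa.

q_ult ≈ 2760 kPa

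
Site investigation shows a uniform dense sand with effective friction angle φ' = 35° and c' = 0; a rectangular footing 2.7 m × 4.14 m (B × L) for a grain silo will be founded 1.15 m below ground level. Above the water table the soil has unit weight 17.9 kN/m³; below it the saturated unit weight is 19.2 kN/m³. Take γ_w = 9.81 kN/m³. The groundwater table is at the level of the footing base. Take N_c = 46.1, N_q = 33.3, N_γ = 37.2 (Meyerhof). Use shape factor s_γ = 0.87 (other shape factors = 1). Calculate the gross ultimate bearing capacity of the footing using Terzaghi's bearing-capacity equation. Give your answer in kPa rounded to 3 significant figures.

Overburden at base level: q = 17.9 × 1.15 = 20.585 kPa.
Below the base the soil is submerged, so the ½γBN_γ term uses γ' = 19.2 − 9.81 = 9.39 kN/m³.
Surcharge term q·N_q = 20.585 × 33.3 = 685.48 kPa; self-weight term 0.5·γ·B·N_γ·s_γ = 0.5 × 9.39 × 2.7 × 37.2 × 0.87 = 410.26 kPa.
q_ult = 685.48 + 410.26 = 1095.7 kPa.

q_ult ≈ 1100 kPa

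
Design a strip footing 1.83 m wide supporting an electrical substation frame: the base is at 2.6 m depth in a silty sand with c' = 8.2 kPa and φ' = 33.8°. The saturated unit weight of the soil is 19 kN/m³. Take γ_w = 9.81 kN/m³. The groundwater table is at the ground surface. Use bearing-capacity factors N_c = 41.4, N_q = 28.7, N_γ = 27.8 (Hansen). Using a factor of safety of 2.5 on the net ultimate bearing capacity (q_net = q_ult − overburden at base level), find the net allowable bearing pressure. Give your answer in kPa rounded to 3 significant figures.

Water table at ground surface, so effective unit weight γ' = 19 − 9.81 = 9.19 kN/m³ is used throughout; overburden q = 9.19 × 2.6 = 23.894 kPa; the same γ' applies in the ½γBN_γ term.
Cohesion term c·N_c = 8.2 × 41.4 = 339.48 kPa; surcharge term q·N_q = 23.894 × 28.7 = 685.76 kPa; self-weight term 0.5·γ·B·N_γ = 0.5 × 9.19 × 1.83 × 27.8 = 233.77 kPa.
q_ult = 339.48 + 685.76 + 233.77 = 1259 kPa.
q_net = 1259 − 23.894 = 1235.1 kPa.
q_all(net) = 1235.1 / 2.5 = 494.04 kPa.

q_all(net) ≈ 494 kPa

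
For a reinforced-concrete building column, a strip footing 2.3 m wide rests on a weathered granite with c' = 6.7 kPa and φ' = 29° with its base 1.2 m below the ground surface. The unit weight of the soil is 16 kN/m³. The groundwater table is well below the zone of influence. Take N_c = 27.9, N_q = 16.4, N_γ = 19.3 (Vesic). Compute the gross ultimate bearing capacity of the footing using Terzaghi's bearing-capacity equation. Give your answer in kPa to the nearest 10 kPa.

Effective surcharge at the founding depth q = γ·D_f = 16 × 1.2 = 19.2 kPa.
q_ult = c·N_c + q·N_q + 0.5·γ·B·N_γ
     = 6.7 × 27.9 + 19.2 × 16.4 + 0.5 × 16 × 2.3 × 19.3
     = 186.93 + 314.88 + 355.12 = 856.93 kPa.

q_ult ≈ 860 kPa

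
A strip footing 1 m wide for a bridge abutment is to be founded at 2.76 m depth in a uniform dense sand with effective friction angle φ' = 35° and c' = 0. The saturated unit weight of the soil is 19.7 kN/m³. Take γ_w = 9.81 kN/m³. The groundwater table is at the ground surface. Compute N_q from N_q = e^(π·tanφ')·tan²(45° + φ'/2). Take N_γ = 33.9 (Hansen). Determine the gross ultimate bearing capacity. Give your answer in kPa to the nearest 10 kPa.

q_ult ≈ 1080 kPa

tan35° = 0.7002, so N_q = e^(π×0.7002)·tan²(62.5°) = 9.023 × 3.69 = 33.3.
Water table at ground surface, so effective unit weight γ' = 19.7 − 9.81 = 9.89 kN/m³ is used throughout; overburden q = 9.89 × 2.76 = 27.296 kPa; the same γ' applies in the ½γBN_γ term.
Surcharge term q·N_q = 27.296 × 33.296 = 908.86 kPa; self-weight term 0.5·γ·B·N_γ = 0.5 × 9.89 × 1 × 33.9 = 167.64 kPa.
q_ult = 908.86 + 167.64 = 1076.5 kPa.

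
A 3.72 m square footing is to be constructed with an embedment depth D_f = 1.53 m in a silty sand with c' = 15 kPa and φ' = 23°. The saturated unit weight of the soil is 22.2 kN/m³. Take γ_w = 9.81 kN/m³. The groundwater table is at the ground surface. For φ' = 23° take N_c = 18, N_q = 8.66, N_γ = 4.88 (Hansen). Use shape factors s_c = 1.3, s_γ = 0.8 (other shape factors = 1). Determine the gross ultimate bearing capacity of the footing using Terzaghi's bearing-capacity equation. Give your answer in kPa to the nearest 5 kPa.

γ' = 22.2 − 9.81 = 12.39 kN/m³ (submerged throughout). q = 12.39 × 1.53 = 18.957 kPa; the same γ' applies in the ½γBN_γ term.
c·N_c·s_c = 15 × 18 × 1.3 = 351 kPa
q·N_q = 18.957 × 8.66 = 164.17 kPa
0.5·γ·B·N_γ·s_γ = 0.5 × 12.39 × 3.72 × 4.88 × 0.8 = 89.969 kPa
q_ult = 351 + 164.17 + 89.969 = 605.13 kPa.

q_ult ≈ 605 kPa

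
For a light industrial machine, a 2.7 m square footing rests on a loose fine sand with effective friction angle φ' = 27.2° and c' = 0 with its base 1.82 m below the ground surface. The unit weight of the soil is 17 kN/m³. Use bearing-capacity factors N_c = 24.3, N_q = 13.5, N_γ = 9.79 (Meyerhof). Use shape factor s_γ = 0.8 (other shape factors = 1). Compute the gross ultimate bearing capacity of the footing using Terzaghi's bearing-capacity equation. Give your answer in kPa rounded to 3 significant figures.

q_ult ≈ 597 kPa

Effective surcharge at the founding depth q = γ·D_f = 17 × 1.82 = 30.94 kPa.
q_ult = q·N_q + 0.5·γ·B·N_γ·s_γ
     = 30.94 × 13.5 + 0.5 × 17 × 2.7 × 9.79 × 0.8
     = 417.69 + 179.74 = 597.43 kPa.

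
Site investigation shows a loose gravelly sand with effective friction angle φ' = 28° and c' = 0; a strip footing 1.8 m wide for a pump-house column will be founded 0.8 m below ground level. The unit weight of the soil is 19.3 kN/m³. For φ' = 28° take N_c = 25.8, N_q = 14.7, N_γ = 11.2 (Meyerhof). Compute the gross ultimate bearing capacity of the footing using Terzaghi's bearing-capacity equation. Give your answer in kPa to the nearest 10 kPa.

Effective surcharge at the founding depth q = γ·D_f = 19.3 × 0.8 = 15.44 kPa.
q_ult = q·N_q + 0.5·γ·B·N_γ
     = 15.44 × 14.7 + 0.5 × 19.3 × 1.8 × 11.2
     = 226.97 + 194.54 = 421.51 kPa.

q_ult ≈ 420 kPa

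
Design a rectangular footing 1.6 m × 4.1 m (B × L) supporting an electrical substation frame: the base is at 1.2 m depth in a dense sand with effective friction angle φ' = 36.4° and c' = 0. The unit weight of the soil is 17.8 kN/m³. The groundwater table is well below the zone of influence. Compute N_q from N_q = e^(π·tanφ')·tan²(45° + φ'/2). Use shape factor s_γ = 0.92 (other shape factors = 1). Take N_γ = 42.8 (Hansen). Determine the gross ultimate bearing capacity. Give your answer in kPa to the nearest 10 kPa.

q_ult ≈ 1410 kPa

tan36.4° = 0.7373, so N_q = e^(π×0.7373)·tan²(63.2°) = 10.137 × 3.919 = 39.73.
Effective surcharge at the founding depth q = γ·D_f = 17.8 × 1.2 = 21.36 kPa.
q_ult = q·N_q + 0.5·γ·B·N_γ·s_γ
     = 21.36 × 39.727 + 0.5 × 17.8 × 1.6 × 42.8 × 0.92
     = 848.57 + 560.71 = 1409.3 kPa.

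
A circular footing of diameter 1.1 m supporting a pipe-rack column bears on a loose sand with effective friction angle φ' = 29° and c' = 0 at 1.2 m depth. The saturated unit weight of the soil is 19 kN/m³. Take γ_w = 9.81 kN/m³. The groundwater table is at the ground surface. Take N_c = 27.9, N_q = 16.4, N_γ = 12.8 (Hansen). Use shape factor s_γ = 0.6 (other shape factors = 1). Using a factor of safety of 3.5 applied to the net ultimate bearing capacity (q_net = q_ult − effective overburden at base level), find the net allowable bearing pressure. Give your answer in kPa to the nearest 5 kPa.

γ' = 19 − 9.81 = 9.19 kN/m³ (submerged throughout). q = 9.19 × 1.2 = 11.028 kPa; the same γ' applies in the ½γBN_γ term.
q·N_q = 11.028 × 16.4 = 180.86 kPa
0.5·γ·B·N_γ·s_γ = 0.5 × 9.19 × 1.1 × 12.8 × 0.6 = 38.819 kPa
q_ult = 180.86 + 38.819 = 219.68 kPa.
Net ultimate: q_net = 219.68 − 11.028 = 208.65 kPa.
q_all(net) = 208.65 / 3.5 = 59.614 kPa.

q_all(net) ≈ 60 kPa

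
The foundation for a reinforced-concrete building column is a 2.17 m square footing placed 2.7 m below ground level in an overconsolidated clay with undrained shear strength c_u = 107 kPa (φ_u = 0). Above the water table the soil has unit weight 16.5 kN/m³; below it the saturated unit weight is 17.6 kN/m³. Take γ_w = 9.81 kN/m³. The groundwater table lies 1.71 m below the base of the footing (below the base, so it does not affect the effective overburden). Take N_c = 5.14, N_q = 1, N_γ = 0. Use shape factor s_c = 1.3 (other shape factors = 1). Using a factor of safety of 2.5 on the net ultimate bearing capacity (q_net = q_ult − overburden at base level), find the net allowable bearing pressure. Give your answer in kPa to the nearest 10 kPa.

Effective surcharge at the founding depth q = γ·D_f = 16.5 × 2.7 = 44.55 kPa.
q_ult = c·N_c·s_c + q·N_q
     = 107 × 5.14 × 1.3 + 44.55 × 1
     = 714.97 + 44.55 = 759.52 kPa.
q_net = 759.52 − 44.55 = 714.97 kPa.
q_all(net) = 714.97 / 2.5 = 285.99 kPa.

q_all(net) ≈ 290 kPa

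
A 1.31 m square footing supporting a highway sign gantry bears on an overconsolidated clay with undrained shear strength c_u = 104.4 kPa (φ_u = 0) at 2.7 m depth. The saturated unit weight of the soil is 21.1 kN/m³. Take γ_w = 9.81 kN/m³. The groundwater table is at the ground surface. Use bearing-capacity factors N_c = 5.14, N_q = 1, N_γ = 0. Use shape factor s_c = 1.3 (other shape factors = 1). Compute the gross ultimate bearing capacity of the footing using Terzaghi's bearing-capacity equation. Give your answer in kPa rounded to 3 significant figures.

q_ult ≈ 728 kPa

Water table at ground surface, so effective unit weight γ' = 21.1 − 9.81 = 11.29 kN/m³ is used throughout; overburden q = 11.29 × 2.7 = 30.483 kPa.
Cohesion term c·N_c·s_c = 104.4 × 5.14 × 1.3 = 697.6 kPa; surcharge term q·N_q = 30.483 × 1 = 30.483 kPa.
q_ult = 697.6 + 30.483 = 728.08 kPa.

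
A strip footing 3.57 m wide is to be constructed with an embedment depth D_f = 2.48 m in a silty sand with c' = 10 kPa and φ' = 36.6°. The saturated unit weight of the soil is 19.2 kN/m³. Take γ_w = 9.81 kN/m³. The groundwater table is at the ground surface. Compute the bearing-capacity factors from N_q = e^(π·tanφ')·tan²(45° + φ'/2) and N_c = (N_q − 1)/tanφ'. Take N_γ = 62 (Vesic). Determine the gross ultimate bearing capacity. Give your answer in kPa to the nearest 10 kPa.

q_ult ≈ 2520 kPa

tan36.6° = 0.7427, so N_q = e^(π×0.7427)·tan²(63.3°) = 10.31 × 3.953 = 40.76.
N_c = (40.76 − 1)/tan36.6° = 53.54.
With the water table at the surface the whole profile is submerged: γ' = 19.2 − 9.81 = 9.39 kN/m³, so q = γ'·D_f = 23.287 kPa; the same γ' applies in the ½γBN_γ term.
q_ult = c·N_c + q·N_q + 0.5·γ·B·N_γ
     = 10 × 53.536 + 23.287 × 40.76 + 0.5 × 9.39 × 3.57 × 62
     = 535.36 + 949.18 + 1039.2 = 2523.7 kPa.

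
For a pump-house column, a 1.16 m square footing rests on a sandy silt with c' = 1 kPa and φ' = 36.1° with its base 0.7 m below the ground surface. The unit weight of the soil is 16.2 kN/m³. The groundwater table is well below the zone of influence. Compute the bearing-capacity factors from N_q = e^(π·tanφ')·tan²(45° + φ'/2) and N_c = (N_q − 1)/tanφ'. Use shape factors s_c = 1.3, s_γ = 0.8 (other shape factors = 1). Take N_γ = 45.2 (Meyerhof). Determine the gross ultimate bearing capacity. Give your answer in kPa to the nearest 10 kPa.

q_ult ≈ 840 kPa

tan36.1° = 0.7292, so N_q = e^(π×0.7292)·tan²(63.05°) = 9.884 × 3.869 = 38.24.
N_c = (38.24 − 1)/tan36.1° = 51.06.
q = γ·D_f = 16.2 × 0.7 = 11.34 kPa.
c·N_c·s_c = 1 × 51.062 × 1.3 = 66.381 kPa
q·N_q = 11.34 × 38.235 = 433.59 kPa
0.5·γ·B·N_γ·s_γ = 0.5 × 16.2 × 1.16 × 45.2 × 0.8 = 339.76 kPa
q_ult = 66.381 + 433.59 + 339.76 = 839.73 kPa.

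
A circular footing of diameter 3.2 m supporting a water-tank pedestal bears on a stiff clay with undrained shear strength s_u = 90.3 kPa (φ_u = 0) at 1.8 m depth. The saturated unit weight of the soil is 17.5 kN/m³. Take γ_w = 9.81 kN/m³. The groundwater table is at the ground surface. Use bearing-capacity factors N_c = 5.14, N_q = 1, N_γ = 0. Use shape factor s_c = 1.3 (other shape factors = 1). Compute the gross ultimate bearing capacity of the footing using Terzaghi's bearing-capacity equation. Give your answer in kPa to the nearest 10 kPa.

With the water table at the surface the whole profile is submerged: γ' = 17.5 − 9.81 = 7.69 kN/m³, so q = γ'·D_f = 13.842 kPa.
q_ult = c·N_c·s_c + q·N_q
     = 90.3 × 5.14 × 1.3 + 13.842 × 1
     = 603.38 + 13.842 = 617.23 kPa.

q_ult ≈ 620 kPa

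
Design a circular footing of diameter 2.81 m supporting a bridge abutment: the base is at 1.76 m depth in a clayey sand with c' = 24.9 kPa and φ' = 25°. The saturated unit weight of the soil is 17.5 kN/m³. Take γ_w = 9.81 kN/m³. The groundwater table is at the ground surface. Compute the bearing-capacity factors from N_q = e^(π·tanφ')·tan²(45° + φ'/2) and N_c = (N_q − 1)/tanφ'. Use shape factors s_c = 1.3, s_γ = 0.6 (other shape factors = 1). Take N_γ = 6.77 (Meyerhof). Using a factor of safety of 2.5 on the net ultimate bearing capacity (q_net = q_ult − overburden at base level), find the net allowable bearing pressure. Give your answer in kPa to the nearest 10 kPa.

N_q = e^(π·tan25°)·tan²(57.5°) = 10.66; N_c = (N_q − 1)/tanφ' = 20.72.
Water table at ground surface, so effective unit weight γ' = 17.5 − 9.81 = 7.69 kN/m³ is used throughout; overburden q = 7.69 × 1.76 = 13.534 kPa; the same γ' applies in the ½γBN_γ term.
Cohesion term c·N_c·s_c = 24.9 × 20.721 × 1.3 = 670.72 kPa; surcharge term q·N_q = 13.534 × 10.662 = 144.31 kPa; self-weight term 0.5·γ·B·N_γ·s_γ = 0.5 × 7.69 × 2.81 × 6.77 × 0.6 = 43.888 kPa.
q_ult = 670.72 + 144.31 + 43.888 = 858.92 kPa.
q_net = 858.92 − 13.534 = 845.38 kPa.
q_all(net) = 845.38 / 2.5 = 338.15 kPa.

q_all(net) ≈ 340 kPa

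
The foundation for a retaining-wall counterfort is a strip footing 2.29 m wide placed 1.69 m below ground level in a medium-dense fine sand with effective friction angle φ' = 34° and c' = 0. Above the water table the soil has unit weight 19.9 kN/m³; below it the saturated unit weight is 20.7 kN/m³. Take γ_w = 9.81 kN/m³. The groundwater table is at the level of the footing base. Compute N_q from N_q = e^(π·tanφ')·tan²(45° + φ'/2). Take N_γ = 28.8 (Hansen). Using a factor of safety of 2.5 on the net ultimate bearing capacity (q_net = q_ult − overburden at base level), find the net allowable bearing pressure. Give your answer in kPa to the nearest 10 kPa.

q_all(net) ≈ 530 kPa

N_q = e^(π·tan34°)·tan²(62°) = 29.44.
Effective surcharge at the founding depth q = γ·D_f = 19.9 × 1.69 = 33.631 kPa.
The water table coincides with the base, so in the self-weight term γ → γ' = 10.89 kN/m³.
q_ult = q·N_q + 0.5·γ·B·N_γ
     = 33.631 × 29.44 + 0.5 × 10.89 × 2.29 × 28.8
     = 990.09 + 359.11 = 1349.2 kPa.
q_net = 1349.2 − 33.631 = 1315.6 kPa.
q_all(net) = 1315.6 / 2.5 = 526.23 kPa.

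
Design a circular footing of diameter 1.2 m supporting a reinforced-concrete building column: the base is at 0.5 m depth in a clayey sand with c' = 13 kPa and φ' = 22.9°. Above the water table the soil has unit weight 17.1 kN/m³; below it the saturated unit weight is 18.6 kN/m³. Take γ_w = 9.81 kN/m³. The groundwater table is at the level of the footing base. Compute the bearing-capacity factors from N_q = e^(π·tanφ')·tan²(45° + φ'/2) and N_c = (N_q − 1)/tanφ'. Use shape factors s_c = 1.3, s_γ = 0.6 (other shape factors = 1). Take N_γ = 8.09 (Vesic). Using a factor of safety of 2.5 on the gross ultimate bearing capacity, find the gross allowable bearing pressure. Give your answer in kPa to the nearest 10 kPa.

q_all ≈ 160 kPa

N_q = e^(π·tan22.9°)·tan²(56.45°) = 8.57; N_c = (N_q − 1)/tanφ' = 17.93.
Overburden at base level: q = 17.1 × 0.5 = 8.55 kPa.
Below the base the soil is submerged, so the ½γBN_γ term uses γ' = 18.6 − 9.81 = 8.79 kN/m³.
Cohesion term c·N_c·s_c = 13 × 17.927 × 1.3 = 302.97 kPa; surcharge term q·N_q = 8.55 × 8.5728 = 73.297 kPa; self-weight term 0.5·γ·B·N_γ·s_γ = 0.5 × 8.79 × 1.2 × 8.09 × 0.6 = 25.6 kPa.
q_ult = 302.97 + 73.297 + 25.6 = 401.87 kPa.
q_all = 401.87 / 2.5 = 160.75 kPa.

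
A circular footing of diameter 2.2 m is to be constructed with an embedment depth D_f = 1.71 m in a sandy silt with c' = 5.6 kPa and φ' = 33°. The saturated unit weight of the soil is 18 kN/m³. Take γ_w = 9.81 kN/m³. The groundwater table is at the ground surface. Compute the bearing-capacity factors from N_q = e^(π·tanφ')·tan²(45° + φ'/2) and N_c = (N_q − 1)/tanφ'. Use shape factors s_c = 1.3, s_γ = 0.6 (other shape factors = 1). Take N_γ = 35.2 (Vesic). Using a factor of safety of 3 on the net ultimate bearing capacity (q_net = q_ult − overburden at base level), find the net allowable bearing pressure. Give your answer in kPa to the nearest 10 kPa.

q_all(net) ≈ 270 kPa

N_q = e^(π·tan33°)·tan²(61.5°) = 26.09; N_c = (N_q − 1)/tanφ' = 38.64.
With the water table at the surface the whole profile is submerged: γ' = 18 − 9.81 = 8.19 kN/m³, so q = γ'·D_f = 14.005 kPa; the same γ' applies in the ½γBN_γ term.
q_ult = c·N_c·s_c + q·N_q + 0.5·γ·B·N_γ·s_γ
     = 5.6 × 38.638 × 1.3 + 14.005 × 26.092 + 0.5 × 8.19 × 2.2 × 35.2 × 0.6
     = 281.29 + 365.42 + 190.27 = 836.97 kPa.
q_net = 836.97 − 14.005 = 822.97 kPa.
q_all(net) = 822.97 / 3 = 274.32 kPa.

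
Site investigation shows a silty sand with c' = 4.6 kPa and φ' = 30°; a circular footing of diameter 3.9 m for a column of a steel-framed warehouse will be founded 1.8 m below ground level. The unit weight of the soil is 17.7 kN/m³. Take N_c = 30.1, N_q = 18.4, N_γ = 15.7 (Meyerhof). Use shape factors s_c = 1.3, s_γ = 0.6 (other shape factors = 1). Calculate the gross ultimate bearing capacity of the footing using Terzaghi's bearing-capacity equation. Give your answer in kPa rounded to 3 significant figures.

Overburden at base level: q = 17.7 × 1.8 = 31.86 kPa.
Cohesion term c·N_c·s_c = 4.6 × 30.1 × 1.3 = 180 kPa; surcharge term q·N_q = 31.86 × 18.4 = 586.22 kPa; self-weight term 0.5·γ·B·N_γ·s_γ = 0.5 × 17.7 × 3.9 × 15.7 × 0.6 = 325.13 kPa.
q_ult = 180 + 586.22 + 325.13 = 1091.4 kPa.

q_ult ≈ 1090 kPa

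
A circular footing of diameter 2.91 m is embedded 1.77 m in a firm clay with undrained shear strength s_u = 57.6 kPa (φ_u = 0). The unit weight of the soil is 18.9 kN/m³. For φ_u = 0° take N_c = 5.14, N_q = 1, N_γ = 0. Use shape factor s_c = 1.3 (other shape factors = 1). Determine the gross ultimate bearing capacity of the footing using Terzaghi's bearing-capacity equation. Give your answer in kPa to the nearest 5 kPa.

Effective surcharge at the founding depth q = γ·D_f = 18.9 × 1.77 = 33.453 kPa.
q_ult = c·N_c·s_c + q·N_q
     = 57.6 × 5.14 × 1.3 + 33.453 × 1
     = 384.88 + 33.453 = 418.34 kPa.

q_ult ≈ 420 kPa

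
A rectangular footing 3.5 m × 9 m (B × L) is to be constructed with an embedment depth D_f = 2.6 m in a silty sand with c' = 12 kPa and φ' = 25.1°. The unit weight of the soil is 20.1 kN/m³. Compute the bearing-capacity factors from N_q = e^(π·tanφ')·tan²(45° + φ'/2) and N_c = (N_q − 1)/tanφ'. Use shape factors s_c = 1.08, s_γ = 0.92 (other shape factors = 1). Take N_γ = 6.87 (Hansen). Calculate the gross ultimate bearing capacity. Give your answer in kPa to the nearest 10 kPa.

q_ult ≈ 1060 kPa

tan25.1° = 0.4684, so N_q = e^(π×0.4684)·tan²(57.55°) = 4.356 × 2.473 = 10.78.
N_c = (10.78 − 1)/tan25.1° = 20.87.
Overburden at base level: q = 20.1 × 2.6 = 52.26 kPa.
Cohesion term c·N_c·s_c = 12 × 20.867 × 1.08 = 270.44 kPa; surcharge term q·N_q = 52.26 × 10.775 = 563.1 kPa; self-weight term 0.5·γ·B·N_γ·s_γ = 0.5 × 20.1 × 3.5 × 6.87 × 0.92 = 222.32 kPa.
q_ult = 270.44 + 563.1 + 222.32 = 1055.9 kPa.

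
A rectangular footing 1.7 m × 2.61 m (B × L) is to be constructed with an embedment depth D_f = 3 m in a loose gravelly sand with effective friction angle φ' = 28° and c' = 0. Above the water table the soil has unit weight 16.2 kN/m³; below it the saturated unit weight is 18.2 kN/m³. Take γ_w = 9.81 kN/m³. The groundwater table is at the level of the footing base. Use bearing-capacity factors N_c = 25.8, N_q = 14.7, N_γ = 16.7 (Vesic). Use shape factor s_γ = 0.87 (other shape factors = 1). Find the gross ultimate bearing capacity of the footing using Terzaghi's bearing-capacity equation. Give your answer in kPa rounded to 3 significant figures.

q = γ·D_f = 16.2 × 3 = 48.6 kPa.
For the ½γBN_γ term take γ' = 18.2 − 9.81 = 8.39 kN/m³ (soil below base is submerged).
q·N_q = 48.6 × 14.7 = 714.42 kPa
0.5·γ·B·N_γ·s_γ = 0.5 × 8.39 × 1.7 × 16.7 × 0.87 = 103.61 kPa
q_ult = 714.42 + 103.61 = 818.03 kPa.

q_ult ≈ 818 kPa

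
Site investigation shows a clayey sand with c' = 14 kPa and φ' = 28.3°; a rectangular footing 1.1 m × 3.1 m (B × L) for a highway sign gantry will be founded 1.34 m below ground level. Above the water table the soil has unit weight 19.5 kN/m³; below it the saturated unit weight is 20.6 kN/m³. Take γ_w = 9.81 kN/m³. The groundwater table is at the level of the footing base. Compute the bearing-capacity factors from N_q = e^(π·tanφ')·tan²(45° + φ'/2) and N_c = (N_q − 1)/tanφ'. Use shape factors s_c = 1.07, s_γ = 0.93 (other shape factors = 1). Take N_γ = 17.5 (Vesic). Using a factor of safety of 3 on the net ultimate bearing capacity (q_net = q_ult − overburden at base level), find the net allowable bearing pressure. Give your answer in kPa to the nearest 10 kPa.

N_q = e^(π·tan28.3°)·tan²(59.15°) = 15.21; N_c = (N_q − 1)/tanφ' = 26.4.
Overburden at base level: q = 19.5 × 1.34 = 26.13 kPa.
Below the base the soil is submerged, so the ½γBN_γ term uses γ' = 20.6 − 9.81 = 10.79 kN/m³.
Cohesion term c·N_c·s_c = 14 × 26.399 × 1.07 = 395.45 kPa; surcharge term q·N_q = 26.13 × 15.214 = 397.55 kPa; self-weight term 0.5·γ·B·N_γ·s_γ = 0.5 × 10.79 × 1.1 × 17.5 × 0.93 = 96.584 kPa.
q_ult = 395.45 + 397.55 + 96.584 = 889.59 kPa.
q_net = 889.59 − 26.13 = 863.46 kPa.
q_all(net) = 863.46 / 3 = 287.82 kPa.

q_all(net) ≈ 290 kPa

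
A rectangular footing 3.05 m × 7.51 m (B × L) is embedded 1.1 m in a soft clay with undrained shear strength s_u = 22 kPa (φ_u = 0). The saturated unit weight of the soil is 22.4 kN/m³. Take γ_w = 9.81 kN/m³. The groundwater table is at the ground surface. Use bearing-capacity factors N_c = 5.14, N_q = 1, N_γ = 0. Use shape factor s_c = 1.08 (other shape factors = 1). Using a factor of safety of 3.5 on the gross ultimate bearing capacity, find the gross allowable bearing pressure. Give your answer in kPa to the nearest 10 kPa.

q_all ≈ 40 kPa

γ' = 22.4 − 9.81 = 12.59 kN/m³ (submerged throughout). q = 12.59 × 1.1 = 13.849 kPa.
c·N_c·s_c = 22 × 5.14 × 1.08 = 122.13 kPa
q·N_q = 13.849 × 1 = 13.849 kPa
q_ult = 122.13 + 13.849 = 135.98 kPa.
q_all = 135.98 / 3.5 = 38.85 kPa.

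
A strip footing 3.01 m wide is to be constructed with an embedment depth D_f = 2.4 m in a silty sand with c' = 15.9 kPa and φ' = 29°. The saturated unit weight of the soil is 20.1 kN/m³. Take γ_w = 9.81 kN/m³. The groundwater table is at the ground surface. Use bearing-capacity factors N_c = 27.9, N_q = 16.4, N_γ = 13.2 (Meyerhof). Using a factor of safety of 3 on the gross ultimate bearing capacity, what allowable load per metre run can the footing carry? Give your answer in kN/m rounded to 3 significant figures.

γ' = 20.1 − 9.81 = 10.29 kN/m³ (submerged throughout). q = 10.29 × 2.4 = 24.696 kPa; the same γ' applies in the ½γBN_γ term.
c·N_c = 15.9 × 27.9 = 443.61 kPa
q·N_q = 24.696 × 16.4 = 405.01 kPa
0.5·γ·B·N_γ = 0.5 × 10.29 × 3.01 × 13.2 = 204.42 kPa
q_ult = 443.61 + 405.01 + 204.42 = 1053 kPa.
Gross allowable pressure q_all = 1053 / 3 = 351.02 kPa.
Allowable wall load = q_all × B = 351.02 × 3.01 = 1056.6 kN per metre run.

≈ 1060 kN/m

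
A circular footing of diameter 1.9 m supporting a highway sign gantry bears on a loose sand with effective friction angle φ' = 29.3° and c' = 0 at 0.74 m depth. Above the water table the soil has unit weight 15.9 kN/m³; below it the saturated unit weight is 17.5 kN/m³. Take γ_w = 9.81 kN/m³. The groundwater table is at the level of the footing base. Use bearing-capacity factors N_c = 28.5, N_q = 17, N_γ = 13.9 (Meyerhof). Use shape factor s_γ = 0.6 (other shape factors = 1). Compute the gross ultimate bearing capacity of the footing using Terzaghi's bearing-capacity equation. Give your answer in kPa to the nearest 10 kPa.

Effective surcharge at the founding depth q = γ·D_f = 15.9 × 0.74 = 11.766 kPa.
The water table coincides with the base, so in the self-weight term γ → γ' = 7.69 kN/m³.
q_ult = q·N_q + 0.5·γ·B·N_γ·s_γ
     = 11.766 × 17 + 0.5 × 7.69 × 1.9 × 13.9 × 0.6
     = 200.02 + 60.928 = 260.95 kPa.

q_ult ≈ 260 kPa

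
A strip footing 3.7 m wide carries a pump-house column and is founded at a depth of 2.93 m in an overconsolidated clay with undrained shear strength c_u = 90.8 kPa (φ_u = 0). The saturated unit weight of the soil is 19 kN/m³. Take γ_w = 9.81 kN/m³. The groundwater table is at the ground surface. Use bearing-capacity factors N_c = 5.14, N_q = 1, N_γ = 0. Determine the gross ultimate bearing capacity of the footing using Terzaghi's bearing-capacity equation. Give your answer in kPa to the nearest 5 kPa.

With the water table at the surface the whole profile is submerged: γ' = 19 − 9.81 = 9.19 kN/m³, so q = γ'·D_f = 26.927 kPa.
q_ult = c·N_c + q·N_q
     = 90.8 × 5.14 + 26.927 × 1
     = 466.71 + 26.927 = 493.64 kPa.

q_ult ≈ 495 kPa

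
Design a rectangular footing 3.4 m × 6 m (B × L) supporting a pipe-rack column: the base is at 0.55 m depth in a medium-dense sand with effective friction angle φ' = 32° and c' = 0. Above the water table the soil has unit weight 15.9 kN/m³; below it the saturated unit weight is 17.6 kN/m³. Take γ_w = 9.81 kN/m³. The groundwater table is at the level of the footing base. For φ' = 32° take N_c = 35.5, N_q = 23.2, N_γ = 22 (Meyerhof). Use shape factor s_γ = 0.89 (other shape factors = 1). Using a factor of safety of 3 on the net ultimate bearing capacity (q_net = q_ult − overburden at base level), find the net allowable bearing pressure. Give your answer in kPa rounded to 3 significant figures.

q_all(net) ≈ 151 kPa

Effective surcharge at the founding depth q = γ·D_f = 15.9 × 0.55 = 8.745 kPa.
The water table coincides with the base, so in the self-weight term γ → γ' = 7.79 kN/m³.
q_ult = q·N_q + 0.5·γ·B·N_γ·s_γ
     = 8.745 × 23.2 + 0.5 × 7.79 × 3.4 × 22 × 0.89
     = 202.88 + 259.3 = 462.18 kPa.
q_net = 462.18 − 8.745 = 453.44 kPa.
q_all(net) = 453.44 / 3 = 151.15 kPa.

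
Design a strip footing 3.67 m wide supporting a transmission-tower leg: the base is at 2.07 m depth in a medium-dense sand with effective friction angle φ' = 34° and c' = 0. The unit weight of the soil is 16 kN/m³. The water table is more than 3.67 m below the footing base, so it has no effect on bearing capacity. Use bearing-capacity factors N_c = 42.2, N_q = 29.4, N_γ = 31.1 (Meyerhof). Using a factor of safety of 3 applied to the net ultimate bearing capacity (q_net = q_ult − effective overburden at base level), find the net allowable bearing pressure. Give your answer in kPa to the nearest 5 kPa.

q_all(net) ≈ 620 kPa

q = γ·D_f = 16 × 2.07 = 33.12 kPa.
q·N_q = 33.12 × 29.4 = 973.73 kPa
0.5·γ·B·N_γ = 0.5 × 16 × 3.67 × 31.1 = 913.1 kPa
q_ult = 973.73 + 913.1 = 1886.8 kPa.
Net ultimate: q_net = 1886.8 − 33.12 = 1853.7 kPa.
q_all(net) = 1853.7 / 3 = 617.9 kPa.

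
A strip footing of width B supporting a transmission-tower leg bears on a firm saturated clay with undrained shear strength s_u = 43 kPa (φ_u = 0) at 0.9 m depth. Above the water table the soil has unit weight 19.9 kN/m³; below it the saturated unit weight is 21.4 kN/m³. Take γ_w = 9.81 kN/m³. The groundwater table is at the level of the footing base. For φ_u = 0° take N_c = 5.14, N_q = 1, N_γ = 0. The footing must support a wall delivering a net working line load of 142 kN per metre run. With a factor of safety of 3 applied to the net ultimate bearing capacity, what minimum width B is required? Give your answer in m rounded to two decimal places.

B = 1.93 m

Effective surcharge at the founding depth q = γ·D_f = 19.9 × 0.9 = 17.91 kPa.
q_ult = c·N_c + q·N_q
     = 43 × 5.14 + 17.91 × 1
     = 221.02 + 17.91 = 238.93 kPa.
For φ = 0 the ½γBN_γ term vanishes, so q_ult is independent of B. q_net = 238.93 − 17.91 = 221.02 kPa; q_all(net) = 221.02/3 = 73.673 kPa.
Required width B = w / q_all(net) = 142 / 73.673 = 1.927 m.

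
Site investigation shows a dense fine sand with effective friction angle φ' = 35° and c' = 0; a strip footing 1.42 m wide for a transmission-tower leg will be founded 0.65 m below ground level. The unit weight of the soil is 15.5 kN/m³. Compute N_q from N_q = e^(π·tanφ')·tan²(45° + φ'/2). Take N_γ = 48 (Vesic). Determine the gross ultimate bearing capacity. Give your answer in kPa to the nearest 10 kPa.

q_ult ≈ 860 kPa

tan35° = 0.7002, so N_q = e^(π×0.7002)·tan²(62.5°) = 9.023 × 3.69 = 33.3.
Effective surcharge at the founding depth q = γ·D_f = 15.5 × 0.65 = 10.075 kPa.
q_ult = q·N_q + 0.5·γ·B·N_γ
     = 10.075 × 33.296 + 0.5 × 15.5 × 1.42 × 48
     = 335.46 + 528.24 = 863.7 kPa.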